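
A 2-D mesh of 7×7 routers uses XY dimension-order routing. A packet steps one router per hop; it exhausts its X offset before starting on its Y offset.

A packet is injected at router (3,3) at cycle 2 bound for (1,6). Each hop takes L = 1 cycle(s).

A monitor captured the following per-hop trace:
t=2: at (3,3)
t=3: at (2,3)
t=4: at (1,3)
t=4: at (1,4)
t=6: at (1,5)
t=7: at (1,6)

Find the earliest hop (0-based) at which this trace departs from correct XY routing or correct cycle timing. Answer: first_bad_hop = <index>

first_bad_hop = 3

[1] (-1,+0) / 1c ⇒ ok
[2] (-1,+0) / 1c ⇒ ok
[3] (+0,+1) / 0c ⇒ BAD: Δcyc=0≠L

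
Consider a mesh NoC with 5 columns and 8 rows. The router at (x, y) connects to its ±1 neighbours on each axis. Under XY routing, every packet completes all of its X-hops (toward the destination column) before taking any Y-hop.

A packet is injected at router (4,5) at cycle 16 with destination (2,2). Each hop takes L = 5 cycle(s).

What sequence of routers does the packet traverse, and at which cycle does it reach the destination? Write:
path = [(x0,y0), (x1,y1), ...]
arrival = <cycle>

path = [(4,5), (3,5), (2,5), (2,4), (2,3), (2,2)]
arrival = 41

[0] x=4 y=5 t=16
[1] x=3 y=5 t=21 →W
[2] x=2 y=5 t=26 →W
[3] x=2 y=4 t=31 →S
[4] x=2 y=3 t=36 →S
[5] x=2 y=2 t=41 →S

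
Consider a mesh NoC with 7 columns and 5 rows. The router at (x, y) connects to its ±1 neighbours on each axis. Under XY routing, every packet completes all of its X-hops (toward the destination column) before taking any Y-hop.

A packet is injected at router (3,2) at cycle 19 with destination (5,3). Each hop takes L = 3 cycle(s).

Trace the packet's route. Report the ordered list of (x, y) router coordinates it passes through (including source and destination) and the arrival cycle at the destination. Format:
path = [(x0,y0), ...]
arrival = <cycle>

#0 — 3,2 | c19
#1 — 4,2 | c22 | E
#2 — 5,2 | c25 | E
#3 — 5,3 | c28 | N

path = [(3,2), (4,2), (5,2), (5,3)]
arrival = 28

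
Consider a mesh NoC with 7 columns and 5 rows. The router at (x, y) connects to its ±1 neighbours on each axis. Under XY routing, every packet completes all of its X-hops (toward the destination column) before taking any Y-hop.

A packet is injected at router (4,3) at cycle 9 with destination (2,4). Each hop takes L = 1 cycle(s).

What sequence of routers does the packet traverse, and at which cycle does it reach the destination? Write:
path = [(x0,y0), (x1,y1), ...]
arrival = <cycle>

path = [(4,3), (3,3), (2,3), (2,4)]
arrival = 12

hop 0: (4,3) @ cyc 9
hop 1: (3,3) @ cyc 10  [W]
hop 2: (2,3) @ cyc 11  [W]
hop 3: (2,4) @ cyc 12  [N]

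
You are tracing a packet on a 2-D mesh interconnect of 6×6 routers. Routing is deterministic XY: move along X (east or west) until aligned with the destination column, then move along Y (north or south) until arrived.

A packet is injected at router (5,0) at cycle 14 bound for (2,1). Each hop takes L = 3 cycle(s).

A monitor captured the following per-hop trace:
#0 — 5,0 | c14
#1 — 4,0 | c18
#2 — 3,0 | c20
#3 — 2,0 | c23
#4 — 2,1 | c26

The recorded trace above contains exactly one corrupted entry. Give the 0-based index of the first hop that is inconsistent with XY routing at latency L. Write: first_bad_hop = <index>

check 1→ d=(-1,0) cyc+4: BAD: Δcyc=4≠L

first_bad_hop = 1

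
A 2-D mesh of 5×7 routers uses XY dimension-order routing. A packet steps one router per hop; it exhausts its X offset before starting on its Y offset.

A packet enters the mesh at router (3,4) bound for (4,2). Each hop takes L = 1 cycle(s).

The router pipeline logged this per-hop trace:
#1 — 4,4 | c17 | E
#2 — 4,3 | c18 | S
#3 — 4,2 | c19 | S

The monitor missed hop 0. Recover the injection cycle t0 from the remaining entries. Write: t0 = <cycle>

t0 = 16

Hop 1 reached at cycle 17; hop k is at t0 + k·L.
Therefore t0 = 17 − L = 16.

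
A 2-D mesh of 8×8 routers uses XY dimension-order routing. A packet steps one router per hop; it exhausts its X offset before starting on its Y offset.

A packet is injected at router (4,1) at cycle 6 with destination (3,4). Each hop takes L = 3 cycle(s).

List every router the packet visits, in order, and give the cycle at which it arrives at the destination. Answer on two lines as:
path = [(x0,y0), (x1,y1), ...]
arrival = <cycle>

path = [(4,1), (3,1), (3,2), (3,3), (3,4)]
arrival = 18

[0] x=4 y=1 t=6
[1] x=3 y=1 t=9 →W
[2] x=3 y=2 t=12 →N
[3] x=3 y=3 t=15 →N
[4] x=3 y=4 t=18 →N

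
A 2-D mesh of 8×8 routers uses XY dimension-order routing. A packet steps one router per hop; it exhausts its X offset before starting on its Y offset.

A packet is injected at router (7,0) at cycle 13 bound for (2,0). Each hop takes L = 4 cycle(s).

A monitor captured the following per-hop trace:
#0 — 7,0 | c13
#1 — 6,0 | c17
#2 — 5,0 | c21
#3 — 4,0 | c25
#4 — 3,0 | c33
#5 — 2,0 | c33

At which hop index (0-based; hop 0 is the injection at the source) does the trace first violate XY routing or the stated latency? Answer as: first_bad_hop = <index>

check 1→ d=(-1,0) cyc+4: ok
check 2→ d=(-1,0) cyc+4: ok
check 3→ d=(-1,0) cyc+4: ok
check 4→ d=(-1,0) cyc+8: BAD: Δcyc=8≠L

first_bad_hop = 4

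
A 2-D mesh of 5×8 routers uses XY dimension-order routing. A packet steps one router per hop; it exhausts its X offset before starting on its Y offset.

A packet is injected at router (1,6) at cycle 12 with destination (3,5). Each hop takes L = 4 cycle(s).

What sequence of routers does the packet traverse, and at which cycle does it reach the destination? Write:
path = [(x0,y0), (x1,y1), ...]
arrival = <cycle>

[0] x=1 y=6 t=12
[1] x=2 y=6 t=16 →E
[2] x=3 y=6 t=20 →E
[3] x=3 y=5 t=24 →S

path = [(1,6), (2,6), (3,6), (3,5)]
arrival = 24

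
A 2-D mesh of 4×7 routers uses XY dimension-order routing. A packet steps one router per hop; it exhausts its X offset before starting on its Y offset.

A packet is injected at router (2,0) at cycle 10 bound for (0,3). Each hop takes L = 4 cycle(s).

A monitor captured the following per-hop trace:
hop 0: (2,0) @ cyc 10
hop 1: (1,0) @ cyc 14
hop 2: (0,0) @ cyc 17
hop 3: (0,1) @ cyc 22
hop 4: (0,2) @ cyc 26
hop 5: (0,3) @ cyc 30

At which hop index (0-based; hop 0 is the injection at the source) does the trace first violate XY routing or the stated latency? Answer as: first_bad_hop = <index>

first_bad_hop = 2

hop 1: step (-1,+0), +4 cyc — ok
hop 2: step (-1,+0), +3 cyc — BAD: Δcyc=3≠L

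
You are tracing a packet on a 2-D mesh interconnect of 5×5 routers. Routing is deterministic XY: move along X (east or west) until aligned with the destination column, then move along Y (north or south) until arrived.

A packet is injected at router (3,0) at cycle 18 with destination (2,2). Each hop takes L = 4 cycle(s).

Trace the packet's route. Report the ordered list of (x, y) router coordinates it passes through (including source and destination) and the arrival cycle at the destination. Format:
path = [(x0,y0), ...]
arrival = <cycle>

src (3,0)  cyc=18
W→(2,0)  cyc=22
N→(2,1)  cyc=26
N→(2,2)  cyc=30

path = [(3,0), (2,0), (2,1), (2,2)]
arrival = 30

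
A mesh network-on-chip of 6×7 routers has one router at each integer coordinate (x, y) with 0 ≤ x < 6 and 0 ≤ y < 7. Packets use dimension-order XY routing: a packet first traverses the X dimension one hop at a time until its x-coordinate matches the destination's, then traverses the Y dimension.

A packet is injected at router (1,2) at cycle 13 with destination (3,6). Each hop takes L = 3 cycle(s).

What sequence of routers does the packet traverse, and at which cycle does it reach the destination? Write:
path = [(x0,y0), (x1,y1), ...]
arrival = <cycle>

  0. router=(1,2) cycle=13 (inject)
  1. router=(2,2) cycle=16 dir=E
  2. router=(3,2) cycle=19 dir=E
  3. router=(3,3) cycle=22 dir=N
  4. router=(3,4) cycle=25 dir=N
  5. router=(3,5) cycle=28 dir=N
  6. router=(3,6) cycle=31 dir=N

path = [(1,2), (2,2), (3,2), (3,3), (3,4), (3,5), (3,6)]
arrival = 31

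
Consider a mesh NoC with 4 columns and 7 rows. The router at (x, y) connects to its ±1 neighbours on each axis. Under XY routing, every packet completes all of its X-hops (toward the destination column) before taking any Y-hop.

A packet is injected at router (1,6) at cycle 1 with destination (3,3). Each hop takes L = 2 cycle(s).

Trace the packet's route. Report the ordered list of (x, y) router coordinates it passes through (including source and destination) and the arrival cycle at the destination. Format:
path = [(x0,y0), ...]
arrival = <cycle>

path = [(1,6), (2,6), (3,6), (3,5), (3,4), (3,3)]
arrival = 11

[0] x=1 y=6 t=1
[1] x=2 y=6 t=3 →E
[2] x=3 y=6 t=5 →E
[3] x=3 y=5 t=7 →S
[4] x=3 y=4 t=9 →S
[5] x=3 y=3 t=11 →S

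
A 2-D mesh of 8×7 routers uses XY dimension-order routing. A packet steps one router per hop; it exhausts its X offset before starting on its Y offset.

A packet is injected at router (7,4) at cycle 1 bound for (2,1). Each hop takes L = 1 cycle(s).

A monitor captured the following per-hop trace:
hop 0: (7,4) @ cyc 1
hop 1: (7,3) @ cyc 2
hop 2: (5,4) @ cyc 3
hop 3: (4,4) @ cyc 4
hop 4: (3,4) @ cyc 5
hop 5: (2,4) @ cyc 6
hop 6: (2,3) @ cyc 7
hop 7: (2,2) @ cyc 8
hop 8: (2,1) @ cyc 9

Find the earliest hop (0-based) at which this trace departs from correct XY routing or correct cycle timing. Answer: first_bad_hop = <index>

first_bad_hop = 1

  1: Δx=+0 Δy=-1 Δt=1 [BAD: Y-move but x=7≠2]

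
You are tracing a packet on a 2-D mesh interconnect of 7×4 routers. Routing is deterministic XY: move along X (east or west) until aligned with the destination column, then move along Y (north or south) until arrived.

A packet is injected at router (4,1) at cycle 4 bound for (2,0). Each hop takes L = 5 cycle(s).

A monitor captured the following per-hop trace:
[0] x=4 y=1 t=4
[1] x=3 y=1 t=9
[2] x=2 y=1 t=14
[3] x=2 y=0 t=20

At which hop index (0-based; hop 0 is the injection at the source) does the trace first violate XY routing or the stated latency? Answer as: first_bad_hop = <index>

first_bad_hop = 3

check 1→ d=(-1,0) cyc+5: ok
check 2→ d=(-1,0) cyc+5: ok
check 3→ d=(0,-1) cyc+6: BAD: Δcyc=6≠L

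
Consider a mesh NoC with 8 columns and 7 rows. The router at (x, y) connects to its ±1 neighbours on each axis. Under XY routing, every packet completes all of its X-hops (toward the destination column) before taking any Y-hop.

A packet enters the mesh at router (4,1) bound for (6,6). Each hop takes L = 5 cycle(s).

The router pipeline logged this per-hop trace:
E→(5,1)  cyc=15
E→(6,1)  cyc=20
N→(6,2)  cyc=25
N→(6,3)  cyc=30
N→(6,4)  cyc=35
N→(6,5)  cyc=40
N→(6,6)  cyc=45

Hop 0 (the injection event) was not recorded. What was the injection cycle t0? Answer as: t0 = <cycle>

cyc[1] = 15 and cyc[k] = t0 + k·L for every k.
So t0 = 15 − 1·5 = 10.

t0 = 10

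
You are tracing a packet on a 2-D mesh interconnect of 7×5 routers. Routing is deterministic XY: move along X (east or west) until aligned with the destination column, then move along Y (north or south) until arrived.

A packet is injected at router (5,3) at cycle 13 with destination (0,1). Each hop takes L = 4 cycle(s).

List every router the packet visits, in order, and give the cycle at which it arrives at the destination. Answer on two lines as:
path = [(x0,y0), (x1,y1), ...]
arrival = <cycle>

path = [(5,3), (4,3), (3,3), (2,3), (1,3), (0,3), (0,2), (0,1)]
arrival = 41

t=13: at (5,3)
t=17: at (4,3) after W
t=21: at (3,3) after W
t=25: at (2,3) after W
t=29: at (1,3) after W
t=33: at (0,3) after W
t=37: at (0,2) after S
t=41: at (0,1) after S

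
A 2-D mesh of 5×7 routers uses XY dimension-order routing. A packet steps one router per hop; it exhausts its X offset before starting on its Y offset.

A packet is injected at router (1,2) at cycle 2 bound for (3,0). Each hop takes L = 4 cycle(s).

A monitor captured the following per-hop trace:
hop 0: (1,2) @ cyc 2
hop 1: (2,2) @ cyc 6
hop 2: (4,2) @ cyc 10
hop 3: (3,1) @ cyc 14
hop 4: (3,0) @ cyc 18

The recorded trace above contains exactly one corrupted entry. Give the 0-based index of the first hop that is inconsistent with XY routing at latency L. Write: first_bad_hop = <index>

first_bad_hop = 2

  1: Δx=+1 Δy=+0 Δt=4 [ok]
  2: Δx=+2 Δy=+0 Δt=4 [BAD: non-unit step]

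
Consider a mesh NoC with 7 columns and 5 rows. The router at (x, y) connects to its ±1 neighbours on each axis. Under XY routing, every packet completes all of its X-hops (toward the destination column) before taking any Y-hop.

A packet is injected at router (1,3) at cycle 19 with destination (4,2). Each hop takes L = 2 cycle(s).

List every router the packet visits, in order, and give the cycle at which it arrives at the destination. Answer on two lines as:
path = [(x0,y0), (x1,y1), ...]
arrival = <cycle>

hop 0: (1,3) @ cyc 19
hop 1: (2,3) @ cyc 21  [E]
hop 2: (3,3) @ cyc 23  [E]
hop 3: (4,3) @ cyc 25  [E]
hop 4: (4,2) @ cyc 27  [S]

path = [(1,3), (2,3), (3,3), (4,3), (4,2)]
arrival = 27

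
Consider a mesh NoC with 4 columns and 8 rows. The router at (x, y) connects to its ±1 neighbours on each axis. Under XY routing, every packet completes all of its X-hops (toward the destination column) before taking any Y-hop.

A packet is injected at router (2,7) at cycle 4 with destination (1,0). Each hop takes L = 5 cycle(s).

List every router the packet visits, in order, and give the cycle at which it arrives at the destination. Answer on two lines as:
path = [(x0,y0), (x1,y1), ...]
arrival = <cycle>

hop 0: (2,7) @ cyc 4
hop 1: (1,7) @ cyc 9  [W]
hop 2: (1,6) @ cyc 14  [S]
hop 3: (1,5) @ cyc 19  [S]
hop 4: (1,4) @ cyc 24  [S]
hop 5: (1,3) @ cyc 29  [S]
hop 6: (1,2) @ cyc 34  [S]
hop 7: (1,1) @ cyc 39  [S]
hop 8: (1,0) @ cyc 44  [S]

path = [(2,7), (1,7), (1,6), (1,5), (1,4), (1,3), (1,2), (1,1), (1,0)]
arrival = 44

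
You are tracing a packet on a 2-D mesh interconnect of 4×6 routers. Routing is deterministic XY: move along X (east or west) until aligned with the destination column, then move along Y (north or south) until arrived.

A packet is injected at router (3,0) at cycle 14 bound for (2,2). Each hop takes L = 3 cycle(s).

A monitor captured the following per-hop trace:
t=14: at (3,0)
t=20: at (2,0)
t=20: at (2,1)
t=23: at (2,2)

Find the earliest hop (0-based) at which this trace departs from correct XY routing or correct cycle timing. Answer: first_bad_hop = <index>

hop 1: step (-1,+0), +6 cyc — BAD: Δcyc=6≠L

first_bad_hop = 1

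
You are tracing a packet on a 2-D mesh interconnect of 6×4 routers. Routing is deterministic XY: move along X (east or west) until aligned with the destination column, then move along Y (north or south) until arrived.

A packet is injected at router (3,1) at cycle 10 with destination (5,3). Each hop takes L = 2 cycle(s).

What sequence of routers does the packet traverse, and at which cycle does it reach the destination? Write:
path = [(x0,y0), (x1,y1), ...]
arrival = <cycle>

path = [(3,1), (4,1), (5,1), (5,2), (5,3)]
arrival = 18

t=10: at (3,1)
t=12: at (4,1) after E
t=14: at (5,1) after E
t=16: at (5,2) after N
t=18: at (5,3) after N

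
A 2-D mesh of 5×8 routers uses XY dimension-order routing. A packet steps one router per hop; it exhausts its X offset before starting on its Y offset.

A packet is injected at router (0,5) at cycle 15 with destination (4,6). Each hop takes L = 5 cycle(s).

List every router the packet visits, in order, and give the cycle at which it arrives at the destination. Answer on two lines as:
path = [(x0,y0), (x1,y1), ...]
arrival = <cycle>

path = [(0,5), (1,5), (2,5), (3,5), (4,5), (4,6)]
arrival = 40

hop 0: (0,5) @ cyc 15
hop 1: (1,5) @ cyc 20  [E]
hop 2: (2,5) @ cyc 25  [E]
hop 3: (3,5) @ cyc 30  [E]
hop 4: (4,5) @ cyc 35  [E]
hop 5: (4,6) @ cyc 40  [N]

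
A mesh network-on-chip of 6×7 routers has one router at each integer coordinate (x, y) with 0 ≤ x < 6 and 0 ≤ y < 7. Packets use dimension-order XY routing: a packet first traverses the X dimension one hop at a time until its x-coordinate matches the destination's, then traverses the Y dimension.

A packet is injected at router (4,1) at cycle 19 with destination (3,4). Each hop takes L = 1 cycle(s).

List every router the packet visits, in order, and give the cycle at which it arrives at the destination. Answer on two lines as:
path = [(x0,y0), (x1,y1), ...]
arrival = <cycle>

src (4,1)  cyc=19
W→(3,1)  cyc=20
N→(3,2)  cyc=21
N→(3,3)  cyc=22
N→(3,4)  cyc=23

path = [(4,1), (3,1), (3,2), (3,3), (3,4)]
arrival = 23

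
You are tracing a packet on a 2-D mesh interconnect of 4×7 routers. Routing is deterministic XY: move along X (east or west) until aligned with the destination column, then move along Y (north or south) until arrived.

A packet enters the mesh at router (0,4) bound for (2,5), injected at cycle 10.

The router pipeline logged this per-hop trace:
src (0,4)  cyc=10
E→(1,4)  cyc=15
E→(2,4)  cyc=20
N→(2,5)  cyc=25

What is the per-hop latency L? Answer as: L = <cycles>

L = 5

cyc[1] − cyc[0] = 15 − 10 = 5.
One hop costs L cycles, so L = 5.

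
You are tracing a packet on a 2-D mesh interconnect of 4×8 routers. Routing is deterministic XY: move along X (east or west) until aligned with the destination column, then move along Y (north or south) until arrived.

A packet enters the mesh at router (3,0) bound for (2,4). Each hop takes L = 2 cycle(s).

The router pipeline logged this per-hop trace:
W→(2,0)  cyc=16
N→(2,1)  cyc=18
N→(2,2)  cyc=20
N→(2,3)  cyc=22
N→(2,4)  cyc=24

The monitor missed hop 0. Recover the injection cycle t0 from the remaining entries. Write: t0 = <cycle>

t0 = 14

Hop 1 reached at cycle 16; hop k is at t0 + k·L.
Subtract one hop: t0 = 16 − 2 = 14.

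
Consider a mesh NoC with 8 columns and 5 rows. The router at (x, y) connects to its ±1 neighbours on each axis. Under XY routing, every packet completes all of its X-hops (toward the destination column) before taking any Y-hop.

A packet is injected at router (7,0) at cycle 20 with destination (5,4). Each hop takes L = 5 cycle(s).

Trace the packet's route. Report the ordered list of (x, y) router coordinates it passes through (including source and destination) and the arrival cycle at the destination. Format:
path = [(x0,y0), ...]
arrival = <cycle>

t=20: at (7,0)
t=25: at (6,0) after W
t=30: at (5,0) after W
t=35: at (5,1) after N
t=40: at (5,2) after N
t=45: at (5,3) after N
t=50: at (5,4) after N

path = [(7,0), (6,0), (5,0), (5,1), (5,2), (5,3), (5,4)]
arrival = 50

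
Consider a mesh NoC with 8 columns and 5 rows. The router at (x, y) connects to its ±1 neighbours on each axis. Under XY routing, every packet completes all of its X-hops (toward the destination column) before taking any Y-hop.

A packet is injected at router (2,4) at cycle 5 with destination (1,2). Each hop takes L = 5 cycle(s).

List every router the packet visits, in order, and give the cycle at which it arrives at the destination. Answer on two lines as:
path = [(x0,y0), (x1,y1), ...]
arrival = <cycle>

src (2,4)  cyc=5
W→(1,4)  cyc=10
S→(1,3)  cyc=15
S→(1,2)  cyc=20

path = [(2,4), (1,4), (1,3), (1,2)]
arrival = 20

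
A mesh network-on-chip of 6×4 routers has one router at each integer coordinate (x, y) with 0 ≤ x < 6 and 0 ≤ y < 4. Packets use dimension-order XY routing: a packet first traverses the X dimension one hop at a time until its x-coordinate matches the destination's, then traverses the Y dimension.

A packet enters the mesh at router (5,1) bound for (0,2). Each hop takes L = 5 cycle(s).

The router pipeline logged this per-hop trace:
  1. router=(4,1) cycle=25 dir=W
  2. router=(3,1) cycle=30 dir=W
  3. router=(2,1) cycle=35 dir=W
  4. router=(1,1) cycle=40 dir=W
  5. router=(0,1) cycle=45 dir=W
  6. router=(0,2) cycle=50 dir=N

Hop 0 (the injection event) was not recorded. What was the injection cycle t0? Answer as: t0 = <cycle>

At hop 1 the cycle is 25; in general cyc_k = t0 + kL.
t0 = cyc[1] − L = 25 − 5 = 20.

t0 = 20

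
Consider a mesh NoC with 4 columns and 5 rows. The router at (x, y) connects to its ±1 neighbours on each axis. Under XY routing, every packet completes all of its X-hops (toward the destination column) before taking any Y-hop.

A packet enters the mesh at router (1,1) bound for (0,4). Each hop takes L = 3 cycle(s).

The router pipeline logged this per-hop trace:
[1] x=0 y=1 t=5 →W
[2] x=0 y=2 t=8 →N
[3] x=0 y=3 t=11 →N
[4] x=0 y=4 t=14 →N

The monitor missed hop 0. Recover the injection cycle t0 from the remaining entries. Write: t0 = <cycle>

t0 = 2

At hop 1 the cycle is 5; in general cyc_k = t0 + kL.
Subtract one hop: t0 = 5 − 3 = 2.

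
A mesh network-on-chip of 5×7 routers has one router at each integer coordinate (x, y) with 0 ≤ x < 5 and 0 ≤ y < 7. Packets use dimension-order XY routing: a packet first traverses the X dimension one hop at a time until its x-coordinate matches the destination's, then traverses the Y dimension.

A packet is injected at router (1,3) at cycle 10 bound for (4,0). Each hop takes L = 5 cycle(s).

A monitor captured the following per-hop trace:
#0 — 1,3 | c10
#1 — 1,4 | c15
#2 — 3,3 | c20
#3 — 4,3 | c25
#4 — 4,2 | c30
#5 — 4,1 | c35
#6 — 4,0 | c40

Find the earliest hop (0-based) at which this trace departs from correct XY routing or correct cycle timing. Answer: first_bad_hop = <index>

[1] (+0,+1) / 5c ⇒ BAD: Y-move but x=1≠4

first_bad_hop = 1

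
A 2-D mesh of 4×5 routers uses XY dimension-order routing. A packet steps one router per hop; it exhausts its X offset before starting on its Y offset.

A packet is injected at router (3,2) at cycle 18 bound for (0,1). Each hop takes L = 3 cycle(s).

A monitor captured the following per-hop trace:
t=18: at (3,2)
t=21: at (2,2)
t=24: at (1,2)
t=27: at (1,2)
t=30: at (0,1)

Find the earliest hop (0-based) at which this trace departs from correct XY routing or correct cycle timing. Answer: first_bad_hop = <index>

[1] (-1,+0) / 3c ⇒ ok
[2] (-1,+0) / 3c ⇒ ok
[3] (+0,+0) / 3c ⇒ BAD: non-unit step

first_bad_hop = 3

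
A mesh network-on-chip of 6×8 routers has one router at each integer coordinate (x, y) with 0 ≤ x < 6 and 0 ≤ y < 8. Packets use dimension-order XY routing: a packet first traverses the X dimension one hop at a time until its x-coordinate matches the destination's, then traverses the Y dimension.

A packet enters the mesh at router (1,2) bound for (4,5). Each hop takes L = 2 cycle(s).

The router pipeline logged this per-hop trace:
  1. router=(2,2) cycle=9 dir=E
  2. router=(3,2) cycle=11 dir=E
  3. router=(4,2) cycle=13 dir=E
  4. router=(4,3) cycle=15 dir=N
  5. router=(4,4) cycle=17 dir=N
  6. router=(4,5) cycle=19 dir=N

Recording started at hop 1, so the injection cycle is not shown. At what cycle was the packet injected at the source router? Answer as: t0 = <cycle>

t0 = 7

The first recorded entry is hop 1 at cycle 9.
t0 = cyc[1] − L = 9 − 2 = 7.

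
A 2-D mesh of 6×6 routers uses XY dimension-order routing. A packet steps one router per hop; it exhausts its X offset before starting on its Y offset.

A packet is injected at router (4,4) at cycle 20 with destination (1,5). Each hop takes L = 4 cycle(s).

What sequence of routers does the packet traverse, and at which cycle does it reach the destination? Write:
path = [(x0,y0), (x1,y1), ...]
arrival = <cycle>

path = [(4,4), (3,4), (2,4), (1,4), (1,5)]
arrival = 36

src (4,4)  cyc=20
W→(3,4)  cyc=24
W→(2,4)  cyc=28
W→(1,4)  cyc=32
N→(1,5)  cyc=36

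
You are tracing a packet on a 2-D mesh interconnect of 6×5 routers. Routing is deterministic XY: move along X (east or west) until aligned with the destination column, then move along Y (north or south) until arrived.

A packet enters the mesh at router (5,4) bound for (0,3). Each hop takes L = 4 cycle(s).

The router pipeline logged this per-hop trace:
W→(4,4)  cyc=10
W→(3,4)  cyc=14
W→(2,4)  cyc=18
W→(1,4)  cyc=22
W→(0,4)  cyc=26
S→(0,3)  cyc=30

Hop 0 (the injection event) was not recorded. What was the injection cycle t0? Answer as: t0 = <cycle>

The first recorded entry is hop 1 at cycle 10.
So t0 = 10 − 1·4 = 6.

t0 = 6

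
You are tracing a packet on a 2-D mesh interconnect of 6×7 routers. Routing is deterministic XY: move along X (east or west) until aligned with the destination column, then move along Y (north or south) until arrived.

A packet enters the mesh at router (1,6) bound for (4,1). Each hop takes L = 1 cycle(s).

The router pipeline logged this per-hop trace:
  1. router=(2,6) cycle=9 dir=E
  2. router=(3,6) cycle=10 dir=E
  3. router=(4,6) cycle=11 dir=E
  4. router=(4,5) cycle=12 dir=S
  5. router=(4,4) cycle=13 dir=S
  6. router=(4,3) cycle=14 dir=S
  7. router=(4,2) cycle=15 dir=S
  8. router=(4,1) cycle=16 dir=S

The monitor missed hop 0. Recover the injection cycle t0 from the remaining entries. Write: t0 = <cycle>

At hop 1 the cycle is 9; in general cyc_k = t0 + kL.
Subtract one hop: t0 = 9 − 1 = 8.

t0 = 8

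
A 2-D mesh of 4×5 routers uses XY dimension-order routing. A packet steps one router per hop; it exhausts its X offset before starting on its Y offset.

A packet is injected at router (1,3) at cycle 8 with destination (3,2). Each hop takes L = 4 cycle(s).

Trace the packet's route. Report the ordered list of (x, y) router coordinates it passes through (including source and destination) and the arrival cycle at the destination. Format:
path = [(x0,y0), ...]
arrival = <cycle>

[0] x=1 y=3 t=8
[1] x=2 y=3 t=12 →E
[2] x=3 y=3 t=16 →E
[3] x=3 y=2 t=20 →S

path = [(1,3), (2,3), (3,3), (3,2)]
arrival = 20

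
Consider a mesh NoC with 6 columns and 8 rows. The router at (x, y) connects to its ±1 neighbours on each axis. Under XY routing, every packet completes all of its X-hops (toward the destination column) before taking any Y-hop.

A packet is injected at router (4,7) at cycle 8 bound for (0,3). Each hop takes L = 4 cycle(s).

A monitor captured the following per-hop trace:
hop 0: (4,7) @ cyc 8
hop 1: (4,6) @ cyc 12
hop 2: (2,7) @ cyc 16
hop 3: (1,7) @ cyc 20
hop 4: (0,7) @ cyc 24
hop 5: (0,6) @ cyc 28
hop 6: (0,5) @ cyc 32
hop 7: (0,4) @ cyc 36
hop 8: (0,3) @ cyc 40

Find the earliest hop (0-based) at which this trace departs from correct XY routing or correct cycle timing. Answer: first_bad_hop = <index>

check 1→ d=(0,-1) cyc+4: BAD: Y-move but x=4≠0

first_bad_hop = 1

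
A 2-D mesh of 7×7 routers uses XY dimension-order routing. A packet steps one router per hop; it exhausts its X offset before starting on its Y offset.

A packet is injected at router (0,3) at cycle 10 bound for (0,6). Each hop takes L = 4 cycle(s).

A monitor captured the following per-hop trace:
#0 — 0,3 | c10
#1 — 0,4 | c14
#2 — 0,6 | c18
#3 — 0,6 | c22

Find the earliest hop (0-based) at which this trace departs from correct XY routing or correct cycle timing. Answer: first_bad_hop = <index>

first_bad_hop = 2

[1] (+0,+1) / 4c ⇒ ok
[2] (+0,+2) / 4c ⇒ BAD: non-unit step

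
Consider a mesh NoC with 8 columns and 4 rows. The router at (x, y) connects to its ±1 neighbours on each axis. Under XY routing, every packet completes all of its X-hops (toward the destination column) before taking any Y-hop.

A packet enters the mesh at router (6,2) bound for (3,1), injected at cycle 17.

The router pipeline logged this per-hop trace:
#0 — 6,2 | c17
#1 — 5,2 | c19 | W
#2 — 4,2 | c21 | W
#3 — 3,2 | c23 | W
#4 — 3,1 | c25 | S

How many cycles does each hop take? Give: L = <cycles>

L = 2

Δcyc across hop 0→1: 19 − 17 = 2.
That increment is L by definition: L = 2.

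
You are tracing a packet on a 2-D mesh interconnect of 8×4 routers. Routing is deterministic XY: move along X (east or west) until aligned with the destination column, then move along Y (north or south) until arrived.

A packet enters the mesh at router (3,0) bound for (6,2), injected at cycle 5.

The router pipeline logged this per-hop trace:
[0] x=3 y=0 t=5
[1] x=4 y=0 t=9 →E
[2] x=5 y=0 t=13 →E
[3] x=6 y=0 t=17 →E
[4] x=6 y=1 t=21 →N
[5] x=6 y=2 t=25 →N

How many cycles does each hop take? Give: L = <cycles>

L = 4

Between hops 0 and 1 the cycle counter advances 9 − 5 = 4.
Per-hop latency L = Δcyc = 4.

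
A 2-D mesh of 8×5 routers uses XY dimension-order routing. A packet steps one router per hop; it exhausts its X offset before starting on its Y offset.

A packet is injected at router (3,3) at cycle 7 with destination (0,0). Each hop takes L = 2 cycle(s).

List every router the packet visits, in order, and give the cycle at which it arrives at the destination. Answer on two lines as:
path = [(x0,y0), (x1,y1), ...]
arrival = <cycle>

hop 0: (3,3) @ cyc 7
hop 1: (2,3) @ cyc 9  [W]
hop 2: (1,3) @ cyc 11  [W]
hop 3: (0,3) @ cyc 13  [W]
hop 4: (0,2) @ cyc 15  [S]
hop 5: (0,1) @ cyc 17  [S]
hop 6: (0,0) @ cyc 19  [S]

path = [(3,3), (2,3), (1,3), (0,3), (0,2), (0,1), (0,0)]
arrival = 19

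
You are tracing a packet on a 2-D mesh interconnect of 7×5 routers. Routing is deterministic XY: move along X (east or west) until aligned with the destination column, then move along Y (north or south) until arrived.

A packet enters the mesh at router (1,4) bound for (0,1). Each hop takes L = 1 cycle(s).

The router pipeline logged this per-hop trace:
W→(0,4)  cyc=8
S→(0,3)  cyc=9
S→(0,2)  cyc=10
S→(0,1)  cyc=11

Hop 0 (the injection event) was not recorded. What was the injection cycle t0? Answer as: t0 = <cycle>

t0 = 7

The first recorded entry is hop 1 at cycle 8.
Subtract one hop: t0 = 8 − 1 = 7.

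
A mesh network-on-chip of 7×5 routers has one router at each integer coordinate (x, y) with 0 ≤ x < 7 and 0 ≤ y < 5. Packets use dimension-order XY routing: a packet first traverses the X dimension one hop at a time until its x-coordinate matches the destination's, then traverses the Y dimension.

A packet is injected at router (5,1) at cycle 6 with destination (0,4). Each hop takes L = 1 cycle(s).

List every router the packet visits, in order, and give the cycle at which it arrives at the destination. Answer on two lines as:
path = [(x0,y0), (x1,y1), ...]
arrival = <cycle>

[0] x=5 y=1 t=6
[1] x=4 y=1 t=7 →W
[2] x=3 y=1 t=8 →W
[3] x=2 y=1 t=9 →W
[4] x=1 y=1 t=10 →W
[5] x=0 y=1 t=11 →W
[6] x=0 y=2 t=12 →N
[7] x=0 y=3 t=13 →N
[8] x=0 y=4 t=14 →N

path = [(5,1), (4,1), (3,1), (2,1), (1,1), (0,1), (0,2), (0,3), (0,4)]
arrival = 14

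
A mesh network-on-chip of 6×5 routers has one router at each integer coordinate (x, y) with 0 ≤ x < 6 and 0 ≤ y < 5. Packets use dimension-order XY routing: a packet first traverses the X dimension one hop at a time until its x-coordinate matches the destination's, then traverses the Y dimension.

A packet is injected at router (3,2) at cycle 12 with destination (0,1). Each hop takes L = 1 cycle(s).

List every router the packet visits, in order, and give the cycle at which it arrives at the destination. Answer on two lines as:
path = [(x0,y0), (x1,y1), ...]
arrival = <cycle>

[0] x=3 y=2 t=12
[1] x=2 y=2 t=13 →W
[2] x=1 y=2 t=14 →W
[3] x=0 y=2 t=15 →W
[4] x=0 y=1 t=16 →S

path = [(3,2), (2,2), (1,2), (0,2), (0,1)]
arrival = 16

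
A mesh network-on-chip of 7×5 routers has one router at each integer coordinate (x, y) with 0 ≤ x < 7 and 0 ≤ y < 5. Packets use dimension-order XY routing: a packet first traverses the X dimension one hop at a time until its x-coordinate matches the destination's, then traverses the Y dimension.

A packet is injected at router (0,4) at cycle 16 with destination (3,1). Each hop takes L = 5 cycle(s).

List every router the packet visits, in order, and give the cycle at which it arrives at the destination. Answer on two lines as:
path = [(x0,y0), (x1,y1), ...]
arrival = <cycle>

path = [(0,4), (1,4), (2,4), (3,4), (3,3), (3,2), (3,1)]
arrival = 46

  0. router=(0,4) cycle=16 (inject)
  1. router=(1,4) cycle=21 dir=E
  2. router=(2,4) cycle=26 dir=E
  3. router=(3,4) cycle=31 dir=E
  4. router=(3,3) cycle=36 dir=S
  5. router=(3,2) cycle=41 dir=S
  6. router=(3,1) cycle=46 dir=S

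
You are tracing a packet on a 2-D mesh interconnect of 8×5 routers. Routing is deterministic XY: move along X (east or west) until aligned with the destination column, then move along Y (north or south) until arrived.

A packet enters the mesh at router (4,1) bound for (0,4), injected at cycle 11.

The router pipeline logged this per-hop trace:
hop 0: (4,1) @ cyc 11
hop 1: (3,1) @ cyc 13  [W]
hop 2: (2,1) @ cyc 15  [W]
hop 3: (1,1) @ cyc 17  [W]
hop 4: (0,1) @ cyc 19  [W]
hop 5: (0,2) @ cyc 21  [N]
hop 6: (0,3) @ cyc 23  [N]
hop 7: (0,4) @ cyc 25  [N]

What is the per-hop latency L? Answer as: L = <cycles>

From hop 0 (11) to hop 1 (13): +2 cycles.
One hop costs L cycles, so L = 2.

L = 2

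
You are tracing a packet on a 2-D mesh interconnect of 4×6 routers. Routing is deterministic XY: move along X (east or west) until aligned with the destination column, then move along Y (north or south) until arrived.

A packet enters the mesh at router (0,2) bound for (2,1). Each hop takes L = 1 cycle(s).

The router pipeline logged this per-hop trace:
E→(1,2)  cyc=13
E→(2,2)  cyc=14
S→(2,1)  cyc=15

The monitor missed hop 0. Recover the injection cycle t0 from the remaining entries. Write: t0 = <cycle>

At hop 1 the cycle is 13; in general cyc_k = t0 + kL.
So t0 = 13 − 1·1 = 12.

t0 = 12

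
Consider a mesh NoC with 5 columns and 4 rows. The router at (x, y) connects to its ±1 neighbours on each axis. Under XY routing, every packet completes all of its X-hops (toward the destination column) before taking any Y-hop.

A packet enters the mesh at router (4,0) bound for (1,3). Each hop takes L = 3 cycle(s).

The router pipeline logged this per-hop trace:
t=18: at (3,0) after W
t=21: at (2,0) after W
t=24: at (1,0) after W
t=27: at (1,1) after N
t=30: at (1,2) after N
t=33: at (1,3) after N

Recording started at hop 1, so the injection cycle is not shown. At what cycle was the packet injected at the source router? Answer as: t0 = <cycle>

t0 = 15

At hop 1 the cycle is 18; in general cyc_k = t0 + kL.
So t0 = 18 − 1·3 = 15.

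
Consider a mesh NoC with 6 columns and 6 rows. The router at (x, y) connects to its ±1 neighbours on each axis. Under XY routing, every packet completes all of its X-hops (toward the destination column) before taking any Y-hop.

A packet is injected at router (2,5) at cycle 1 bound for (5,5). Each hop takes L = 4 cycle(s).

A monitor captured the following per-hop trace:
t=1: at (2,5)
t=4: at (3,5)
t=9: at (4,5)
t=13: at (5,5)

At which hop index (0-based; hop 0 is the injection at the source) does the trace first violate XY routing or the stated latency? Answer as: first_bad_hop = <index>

first_bad_hop = 1

[1] (+1,+0) / 3c ⇒ BAD: Δcyc=3≠L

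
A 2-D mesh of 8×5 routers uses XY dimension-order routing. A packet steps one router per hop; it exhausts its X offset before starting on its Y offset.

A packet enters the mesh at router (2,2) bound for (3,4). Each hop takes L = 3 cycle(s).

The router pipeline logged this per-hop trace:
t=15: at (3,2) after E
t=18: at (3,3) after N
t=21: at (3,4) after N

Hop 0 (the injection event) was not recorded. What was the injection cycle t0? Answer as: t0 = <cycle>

t0 = 12

At hop 1 the cycle is 15; in general cyc_k = t0 + kL.
So t0 = 15 − 1·3 = 12.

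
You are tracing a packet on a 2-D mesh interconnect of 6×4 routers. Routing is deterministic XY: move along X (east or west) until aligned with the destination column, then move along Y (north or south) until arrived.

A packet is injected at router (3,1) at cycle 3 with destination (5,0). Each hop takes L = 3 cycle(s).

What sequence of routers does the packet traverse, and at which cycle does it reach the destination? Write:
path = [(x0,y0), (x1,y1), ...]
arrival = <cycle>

path = [(3,1), (4,1), (5,1), (5,0)]
arrival = 12

t=3: at (3,1)
t=6: at (4,1) after E
t=9: at (5,1) after E
t=12: at (5,0) after S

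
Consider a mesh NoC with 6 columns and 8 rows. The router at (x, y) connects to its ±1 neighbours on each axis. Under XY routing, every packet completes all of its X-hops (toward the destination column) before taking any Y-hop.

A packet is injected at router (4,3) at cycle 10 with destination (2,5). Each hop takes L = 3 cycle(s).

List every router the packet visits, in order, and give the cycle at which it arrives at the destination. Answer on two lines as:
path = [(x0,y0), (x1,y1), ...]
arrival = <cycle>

path = [(4,3), (3,3), (2,3), (2,4), (2,5)]
arrival = 22

hop 0: (4,3) @ cyc 10
hop 1: (3,3) @ cyc 13  [W]
hop 2: (2,3) @ cyc 16  [W]
hop 3: (2,4) @ cyc 19  [N]
hop 4: (2,5) @ cyc 22  [N]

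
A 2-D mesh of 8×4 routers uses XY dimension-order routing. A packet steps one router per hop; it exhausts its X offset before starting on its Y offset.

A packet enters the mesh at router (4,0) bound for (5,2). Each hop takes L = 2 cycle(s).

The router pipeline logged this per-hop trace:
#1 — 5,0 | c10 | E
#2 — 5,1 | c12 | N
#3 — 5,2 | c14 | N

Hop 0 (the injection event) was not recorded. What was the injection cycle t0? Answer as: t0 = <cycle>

t0 = 8

cyc[1] = 10 and cyc[k] = t0 + k·L for every k.
Subtract one hop: t0 = 10 − 2 = 8.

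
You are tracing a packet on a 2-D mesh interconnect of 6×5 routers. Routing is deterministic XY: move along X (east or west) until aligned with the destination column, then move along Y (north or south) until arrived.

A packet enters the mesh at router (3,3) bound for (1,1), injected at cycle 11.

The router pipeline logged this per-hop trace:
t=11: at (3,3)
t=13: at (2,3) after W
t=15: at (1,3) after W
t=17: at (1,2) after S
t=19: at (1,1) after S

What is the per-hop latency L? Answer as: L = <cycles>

Δcyc across hop 0→1: 13 − 11 = 2.
One hop costs L cycles, so L = 2.

L = 2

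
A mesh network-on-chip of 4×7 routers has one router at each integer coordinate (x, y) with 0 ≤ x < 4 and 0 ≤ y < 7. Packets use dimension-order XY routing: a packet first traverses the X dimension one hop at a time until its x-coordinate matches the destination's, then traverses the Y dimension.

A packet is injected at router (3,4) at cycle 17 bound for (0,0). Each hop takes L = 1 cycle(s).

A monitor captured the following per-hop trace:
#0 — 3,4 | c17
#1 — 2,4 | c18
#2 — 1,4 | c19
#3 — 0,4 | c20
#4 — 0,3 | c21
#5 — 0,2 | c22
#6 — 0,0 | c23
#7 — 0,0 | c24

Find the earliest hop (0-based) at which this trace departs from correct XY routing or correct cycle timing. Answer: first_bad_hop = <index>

[1] (-1,+0) / 1c ⇒ ok
[2] (-1,+0) / 1c ⇒ ok
[3] (-1,+0) / 1c ⇒ ok
[4] (+0,-1) / 1c ⇒ ok
[5] (+0,-1) / 1c ⇒ ok
[6] (+0,-2) / 1c ⇒ BAD: non-unit step

first_bad_hop = 6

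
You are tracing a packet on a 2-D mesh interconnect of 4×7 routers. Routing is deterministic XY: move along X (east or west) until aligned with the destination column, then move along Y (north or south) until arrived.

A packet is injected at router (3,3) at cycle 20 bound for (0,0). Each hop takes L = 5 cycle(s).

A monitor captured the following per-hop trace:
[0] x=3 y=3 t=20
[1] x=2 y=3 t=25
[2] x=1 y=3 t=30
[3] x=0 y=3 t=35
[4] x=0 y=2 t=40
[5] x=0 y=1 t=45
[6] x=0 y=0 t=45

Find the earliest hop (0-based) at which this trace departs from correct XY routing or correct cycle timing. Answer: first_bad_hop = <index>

hop 1: step (-1,+0), +5 cyc — ok
hop 2: step (-1,+0), +5 cyc — ok
hop 3: step (-1,+0), +5 cyc — ok
hop 4: step (+0,-1), +5 cyc — ok
hop 5: step (+0,-1), +5 cyc — ok
hop 6: step (+0,-1), +0 cyc — BAD: Δcyc=0≠L

first_bad_hop = 6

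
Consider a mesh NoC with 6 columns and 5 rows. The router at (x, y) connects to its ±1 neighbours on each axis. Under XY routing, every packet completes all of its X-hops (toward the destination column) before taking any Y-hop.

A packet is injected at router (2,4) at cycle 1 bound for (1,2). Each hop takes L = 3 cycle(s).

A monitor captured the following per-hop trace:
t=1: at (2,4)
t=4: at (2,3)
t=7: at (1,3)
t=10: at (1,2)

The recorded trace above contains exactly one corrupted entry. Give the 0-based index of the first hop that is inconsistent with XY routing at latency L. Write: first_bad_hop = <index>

first_bad_hop = 1

check 1→ d=(0,-1) cyc+3: BAD: Y-move but x=2≠1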